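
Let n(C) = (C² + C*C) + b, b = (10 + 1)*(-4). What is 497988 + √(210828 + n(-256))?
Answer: 497988 + 12*√2374 ≈ 4.9857e+5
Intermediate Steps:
b = -44 (b = 11*(-4) = -44)
n(C) = -44 + 2*C² (n(C) = (C² + C*C) - 44 = (C² + C²) - 44 = 2*C² - 44 = -44 + 2*C²)
497988 + √(210828 + n(-256)) = 497988 + √(210828 + (-44 + 2*(-256)²)) = 497988 + √(210828 + (-44 + 2*65536)) = 497988 + √(210828 + (-44 + 131072)) = 497988 + √(210828 + 131028) = 497988 + √341856 = 497988 + 12*√2374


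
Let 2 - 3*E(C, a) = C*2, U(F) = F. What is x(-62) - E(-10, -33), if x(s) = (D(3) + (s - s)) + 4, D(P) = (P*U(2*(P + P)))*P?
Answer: 314/3 ≈ 104.67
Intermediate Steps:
D(P) = 4*P**3 (D(P) = (P*(2*(P + P)))*P = (P*(2*(2*P)))*P = (P*(4*P))*P = (4*P**2)*P = 4*P**3)
E(C, a) = 2/3 - 2*C/3 (E(C, a) = 2/3 - C*2/3 = 2/3 - 2*C/3)
x(s) = 112 (x(s) = (4*3**3 + (s - s)) + 4 = (4*27 + 0) + 4 = (108 + 0) + 4 = 108 + 4 = 112)
x(-62) - E(-10, -33) = 112 - (2/3 - 2/3*(-10)) = 112 - (2/3 + 20/3) = 112 - 1*22/3 = 112 - 22/3 = 314/3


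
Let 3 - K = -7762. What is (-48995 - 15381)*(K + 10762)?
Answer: -1192694152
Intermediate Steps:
K = 7765 (K = 3 - 1*(-7762) = 3 + 7762 = 7765)
(-48995 - 15381)*(K + 10762) = (-48995 - 15381)*(7765 + 10762) = -64376*18527 = -1192694152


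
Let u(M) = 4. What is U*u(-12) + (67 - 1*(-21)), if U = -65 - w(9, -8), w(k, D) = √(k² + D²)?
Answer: -172 - 4*√145 ≈ -220.17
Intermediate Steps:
w(k, D) = √(D² + k²)
U = -65 - √145 (U = -65 - √((-8)² + 9²) = -65 - √(64 + 81) = -65 - √145 ≈ -77.042)
U*u(-12) + (67 - 1*(-21)) = (-65 - √145)*4 + (67 - 1*(-21)) = (-260 - 4*√145) + (67 + 21) = (-260 - 4*√145) + 88 = -172 - 4*√145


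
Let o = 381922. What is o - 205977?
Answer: 175945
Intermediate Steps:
o - 205977 = 381922 - 205977 = 175945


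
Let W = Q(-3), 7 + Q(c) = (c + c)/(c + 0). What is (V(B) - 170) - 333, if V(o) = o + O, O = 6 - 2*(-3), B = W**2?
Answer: -466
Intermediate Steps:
Q(c) = -5 (Q(c) = -7 + (c + c)/(c + 0) = -7 + (2*c)/c = -7 + 2 = -5)
W = -5
B = 25 (B = (-5)**2 = 25)
O = 12 (O = 6 + 6 = 12)
V(o) = 12 + o (V(o) = o + 12 = 12 + o)
(V(B) - 170) - 333 = ((12 + 25) - 170) - 333 = (37 - 170) - 333 = -133 - 333 = -466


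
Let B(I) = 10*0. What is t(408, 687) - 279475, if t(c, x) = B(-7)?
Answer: -279475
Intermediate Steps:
B(I) = 0
t(c, x) = 0
t(408, 687) - 279475 = 0 - 279475 = -279475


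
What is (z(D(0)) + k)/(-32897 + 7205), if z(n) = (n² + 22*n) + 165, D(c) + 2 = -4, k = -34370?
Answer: 34301/25692 ≈ 1.3351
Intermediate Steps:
D(c) = -6 (D(c) = -2 - 4 = -6)
z(n) = 165 + n² + 22*n
(z(D(0)) + k)/(-32897 + 7205) = ((165 + (-6)² + 22*(-6)) - 34370)/(-32897 + 7205) = ((165 + 36 - 132) - 34370)/(-25692) = (69 - 34370)*(-1/25692) = -34301*(-1/25692) = 34301/25692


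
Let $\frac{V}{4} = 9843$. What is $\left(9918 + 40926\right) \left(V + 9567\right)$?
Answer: $2488254516$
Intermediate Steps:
$V = 39372$ ($V = 4 \cdot 9843 = 39372$)
$\left(9918 + 40926\right) \left(V + 9567\right) = \left(9918 + 40926\right) \left(39372 + 9567\right) = 50844 \cdot 48939 = 2488254516$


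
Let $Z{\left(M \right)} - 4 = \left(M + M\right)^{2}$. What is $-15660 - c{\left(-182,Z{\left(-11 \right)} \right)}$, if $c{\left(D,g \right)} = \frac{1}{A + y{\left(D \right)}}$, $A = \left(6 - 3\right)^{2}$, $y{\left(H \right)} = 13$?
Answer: $- \frac{344521}{22} \approx -15660.0$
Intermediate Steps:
$Z{\left(M \right)} = 4 + 4 M^{2}$ ($Z{\left(M \right)} = 4 + \left(M + M\right)^{2} = 4 + \left(2 M\right)^{2} = 4 + 4 M^{2}$)
$A = 9$ ($A = 3^{2} = 9$)
$c{\left(D,g \right)} = \frac{1}{22}$ ($c{\left(D,g \right)} = \frac{1}{9 + 13} = \frac{1}{22}$)
$-15660 - c{\left(-182,Z{\left(-11 \right)} \right)} = -15660 - \frac{1}{22} = - \frac{344521}{22}$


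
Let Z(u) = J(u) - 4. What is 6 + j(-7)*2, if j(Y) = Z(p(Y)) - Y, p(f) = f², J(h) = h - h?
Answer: 12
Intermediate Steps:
J(h) = 0
Z(u) = -4 (Z(u) = 0 - 4 = -4)
j(Y) = -4 - Y
6 + j(-7)*2 = 6 + (-4 - 1*(-7))*2 = 6 + (-4 + 7)*2 = 6 + 3*2 = 6 + 6 = 12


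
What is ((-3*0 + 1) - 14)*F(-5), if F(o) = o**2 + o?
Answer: -260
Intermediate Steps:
F(o) = o + o**2
((-3*0 + 1) - 14)*F(-5) = ((-3*0 + 1) - 14)*(-5*(1 - 5)) = ((0 + 1) - 14)*(-5*(-4)) = (1 - 14)*20 = -13*20 = -260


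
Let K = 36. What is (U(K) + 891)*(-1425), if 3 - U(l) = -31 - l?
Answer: -1369425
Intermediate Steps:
U(l) = 34 + l (U(l) = 3 - (-31 - l) = 3 + (31 + l) = 34 + l)
(U(K) + 891)*(-1425) = ((34 + 36) + 891)*(-1425) = (70 + 891)*(-1425) = 961*(-1425) = -1369425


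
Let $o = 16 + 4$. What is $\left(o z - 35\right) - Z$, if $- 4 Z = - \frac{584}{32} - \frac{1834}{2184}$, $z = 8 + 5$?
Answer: $\frac{68711}{312} \approx 220.23$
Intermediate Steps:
$o = 20$
$z = 13$
$Z = \frac{1489}{312}$ ($Z = - \frac{- \frac{584}{32} - \frac{1834}{2184}}{4} = - \frac{\left(-584\right) \frac{1}{32} - \frac{131}{156}}{4} = - \frac{- \frac{73}{4} - \frac{131}{156}}{4} = \left(- \frac{1}{4}\right) \left(- \frac{1489}{78}\right) = \frac{1489}{312} \approx 4.7724$)
$\left(o z - 35\right) - Z = \left(20 \cdot 13 - 35\right) - \frac{1489}{312} = \left(260 - 35\right) - \frac{1489}{312} = 225 - \frac{1489}{312} = \frac{68711}{312}$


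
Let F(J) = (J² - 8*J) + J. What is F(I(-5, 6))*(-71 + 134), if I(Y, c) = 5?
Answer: -630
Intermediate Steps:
F(J) = J² - 7*J
F(I(-5, 6))*(-71 + 134) = (5*(-7 + 5))*(-71 + 134) = (5*(-2))*63 = -10*63 = -630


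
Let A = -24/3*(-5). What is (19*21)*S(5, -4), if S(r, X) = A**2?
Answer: 638400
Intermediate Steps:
A = 40 (A = -24/3*(-5) = -4*2*(-5) = -8*(-5) = 40)
S(r, X) = 1600 (S(r, X) = 40**2 = 1600)
(19*21)*S(5, -4) = (19*21)*1600 = 399*1600 = 638400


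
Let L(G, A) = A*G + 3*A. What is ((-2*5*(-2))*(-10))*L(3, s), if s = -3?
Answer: 3600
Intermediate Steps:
L(G, A) = 3*A + A*G
((-2*5*(-2))*(-10))*L(3, s) = ((-2*5*(-2))*(-10))*(-3*(3 + 3)) = (-10*(-2)*(-10))*(-3*6) = (20*(-10))*(-18) = -200*(-18) = 3600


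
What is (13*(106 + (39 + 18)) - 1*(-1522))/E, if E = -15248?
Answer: -3641/15248 ≈ -0.23879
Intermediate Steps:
(13*(106 + (39 + 18)) - 1*(-1522))/E = (13*(106 + (39 + 18)) - 1*(-1522))/(-15248) = (13*(106 + 57) + 1522)*(-1/15248) = (13*163 + 1522)*(-1/15248) = (2119 + 1522)*(-1/15248) = 3641*(-1/15248) = -3641/15248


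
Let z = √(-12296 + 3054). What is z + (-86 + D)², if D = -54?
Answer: 19600 + I*√9242 ≈ 19600.0 + 96.135*I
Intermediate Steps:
z = I*√9242 (z = √(-9242) = I*√9242 ≈ 96.135*I)
z + (-86 + D)² = I*√9242 + (-86 - 54)² = I*√9242 + (-140)² = I*√9242 + 19600 = 19600 + I*√9242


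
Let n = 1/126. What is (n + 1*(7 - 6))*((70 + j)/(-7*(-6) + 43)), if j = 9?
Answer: 10033/10710 ≈ 0.93679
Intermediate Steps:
n = 1/126 ≈ 0.0079365
(n + 1*(7 - 6))*((70 + j)/(-7*(-6) + 43)) = (1/126 + 1*(7 - 6))*((70 + 9)/(-7*(-6) + 43)) = (1/126 + 1*1)*(79/(42 + 43)) = (1/126 + 1)*(79/85) = 127*(79*(1/85))/126 = (127/126)*(79/85) = 10033/10710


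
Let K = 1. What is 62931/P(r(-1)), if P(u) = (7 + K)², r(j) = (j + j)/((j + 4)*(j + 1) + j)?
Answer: 62931/64 ≈ 983.30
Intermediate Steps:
r(j) = 2*j/(j + (1 + j)*(4 + j)) (r(j) = (2*j)/((4 + j)*(1 + j) + j) = (2*j)/((1 + j)*(4 + j) + j) = (2*j)/(j + (1 + j)*(4 + j)) = 2*j/(j + (1 + j)*(4 + j)))
P(u) = 64 (P(u) = (7 + 1)² = 8² = 64)
62931/P(r(-1)) = 62931/64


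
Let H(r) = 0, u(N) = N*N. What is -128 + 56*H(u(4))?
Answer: -128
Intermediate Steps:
u(N) = N²
-128 + 56*H(u(4)) = -128 + 56*0 = -128 + 0 = -128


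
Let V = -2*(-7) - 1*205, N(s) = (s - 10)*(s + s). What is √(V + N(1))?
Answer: I*√209 ≈ 14.457*I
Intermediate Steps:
N(s) = 2*s*(-10 + s) (N(s) = (-10 + s)*(2*s) = 2*s*(-10 + s))
V = -191 (V = 14 - 205 = -191)
√(V + N(1)) = √(-191 + 2*1*(-10 + 1)) = √(-191 + 2*1*(-9)) = √(-191 - 18) = √(-209) = I*√209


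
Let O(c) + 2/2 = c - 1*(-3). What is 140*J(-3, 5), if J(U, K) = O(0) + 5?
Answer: 980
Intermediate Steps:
O(c) = 2 + c (O(c) = -1 + (c - 1*(-3)) = -1 + (c + 3) = -1 + (3 + c) = 2 + c)
J(U, K) = 7 (J(U, K) = (2 + 0) + 5 = 2 + 5 = 7)
140*J(-3, 5) = 140*7 = 980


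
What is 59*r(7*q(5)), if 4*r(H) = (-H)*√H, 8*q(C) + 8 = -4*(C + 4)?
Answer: 4543*I*√154/16 ≈ 3523.6*I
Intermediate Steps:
q(C) = -3 - C/2 (q(C) = -1 + (-4*(C + 4))/8 = -1 + (-4*(4 + C))/8 = -1 + (-16 - 4*C)/8 = -1 + (-2 - C/2) = -3 - C/2)
r(H) = -H^(3/2)/4 (r(H) = ((-H)*√H)/4 = (-H^(3/2))/4 = -H^(3/2)/4)
59*r(7*q(5)) = 59*(-7*√7*(-3 - ½*5)^(3/2)/4) = 59*(-7*√7*(-3 - 5/2)^(3/2)/4) = 59*(-(-77*I*√154/4)/4) = 59*(-(-77)*I*√154/16) = 59*(77*I*√154/16) = 4543*I*√154/16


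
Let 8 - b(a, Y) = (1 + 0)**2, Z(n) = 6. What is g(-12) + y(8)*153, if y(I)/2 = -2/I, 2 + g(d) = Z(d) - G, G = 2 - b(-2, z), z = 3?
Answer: -135/2 ≈ -67.500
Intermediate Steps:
b(a, Y) = 7 (b(a, Y) = 8 - (1 + 0)**2 = 8 - 1*1**2 = 8 - 1*1 = 8 - 1 = 7)
G = -5 (G = 2 - 1*7 = 2 - 7 = -5)
g(d) = 9 (g(d) = -2 + (6 - 1*(-5)) = -2 + (6 + 5) = -2 + 11 = 9)
y(I) = -4/I (y(I) = 2*(-2/I) = -4/I)
g(-12) + y(8)*153 = 9 - 4/8*153 = 9 - 4*1/8*153 = 9 - 1/2*153 = 9 - 153/2 = -135/2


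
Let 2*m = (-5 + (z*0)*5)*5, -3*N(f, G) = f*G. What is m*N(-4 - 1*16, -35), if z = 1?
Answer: 8750/3 ≈ 2916.7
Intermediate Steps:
N(f, G) = -G*f/3 (N(f, G) = -f*G/3 = -G*f/3)
m = -25/2 (m = ((-5 + (1*0)*5)*5)/2 = ((-5 + 0*5)*5)/2 = ((-5 + 0)*5)/2 = (-5*5)/2 = (1/2)*(-25) = -25/2 ≈ -12.500)
m*N(-4 - 1*16, -35) = -(-25)*(-35)*(-4 - 1*16)/6 = -(-25)*(-35)*(-4 - 16)/6 = -(-25)*(-35)*(-20)/6 = -25/2*(-700/3) = 8750/3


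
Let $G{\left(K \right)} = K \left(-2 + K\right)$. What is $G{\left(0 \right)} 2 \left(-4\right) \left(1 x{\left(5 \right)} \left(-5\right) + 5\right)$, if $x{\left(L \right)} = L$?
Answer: $0$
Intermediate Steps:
$G{\left(0 \right)} 2 \left(-4\right) \left(1 x{\left(5 \right)} \left(-5\right) + 5\right) = 0 \left(-2 + 0\right) 2 \left(-4\right) \left(1 \cdot 5 \left(-5\right) + 5\right) = 0 \left(-2\right) \left(-8\right) \left(5 \left(-5\right) + 5\right) = 0 \left(-8\right) \left(-25 + 5\right) = 0 \left(-20\right) = 0$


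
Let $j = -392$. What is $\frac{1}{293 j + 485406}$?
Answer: $\frac{1}{370550} \approx 2.6987 \cdot 10^{-6}$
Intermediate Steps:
$\frac{1}{293 j + 485406} = \frac{1}{293 \left(-392\right) + 485406} = \frac{1}{-114856 + 485406} = \frac{1}{370550}$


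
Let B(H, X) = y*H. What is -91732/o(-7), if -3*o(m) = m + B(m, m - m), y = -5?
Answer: 68799/7 ≈ 9828.4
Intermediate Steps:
B(H, X) = -5*H
o(m) = 4*m/3 (o(m) = -(m - 5*m)/3 = -(-4)*m/3 = 4*m/3)
-91732/o(-7) = -91732/((4/3)*(-7)) = -91732/(-28/3) = -91732*(-3/28) = 68799/7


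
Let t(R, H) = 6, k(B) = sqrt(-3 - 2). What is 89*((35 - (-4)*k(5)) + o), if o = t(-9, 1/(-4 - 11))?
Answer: 3649 + 356*I*sqrt(5) ≈ 3649.0 + 796.04*I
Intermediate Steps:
k(B) = I*sqrt(5) (k(B) = sqrt(-5) = I*sqrt(5))
o = 6
89*((35 - (-4)*k(5)) + o) = 89*((35 - (-4)*I*sqrt(5)) + 6) = 89*((35 + 4*I*sqrt(5)) + 6) = 89*(41 + 4*I*sqrt(5)) = 3649 + 356*I*sqrt(5)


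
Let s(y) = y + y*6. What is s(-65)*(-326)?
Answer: 148330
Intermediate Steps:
s(y) = 7*y (s(y) = y + 6*y = 7*y)
s(-65)*(-326) = (7*(-65))*(-326) = -455*(-326) = 148330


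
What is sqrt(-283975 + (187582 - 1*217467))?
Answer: 2*I*sqrt(78465) ≈ 560.23*I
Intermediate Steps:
sqrt(-283975 + (187582 - 1*217467)) = sqrt(-283975 + (187582 - 217467)) = sqrt(-283975 - 29885) = sqrt(-313860) = 2*I*sqrt(78465)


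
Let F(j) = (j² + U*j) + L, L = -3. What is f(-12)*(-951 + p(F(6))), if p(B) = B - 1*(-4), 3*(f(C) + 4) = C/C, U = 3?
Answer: 9856/3 ≈ 3285.3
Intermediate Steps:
f(C) = -11/3 (f(C) = -4 + (C/C)/3 = -4 + (⅓)*1 = -4 + ⅓ = -11/3)
F(j) = -3 + j² + 3*j (F(j) = (j² + 3*j) - 3 = -3 + j² + 3*j)
p(B) = 4 + B (p(B) = B + 4 = 4 + B)
f(-12)*(-951 + p(F(6))) = -11*(-951 + (4 + (-3 + 6² + 3*6)))/3 = -11*(-951 + (4 + (-3 + 36 + 18)))/3 = -11*(-951 + (4 + 51))/3 = -11*(-951 + 55)/3 = -11/3*(-896) = 9856/3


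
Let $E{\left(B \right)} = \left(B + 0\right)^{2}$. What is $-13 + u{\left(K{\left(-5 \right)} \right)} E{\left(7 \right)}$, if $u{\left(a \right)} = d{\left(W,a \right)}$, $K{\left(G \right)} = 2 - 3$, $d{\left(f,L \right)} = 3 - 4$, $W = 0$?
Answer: $-62$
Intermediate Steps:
$d{\left(f,L \right)} = -1$
$K{\left(G \right)} = -1$
$u{\left(a \right)} = -1$
$E{\left(B \right)} = B^{2}$
$-13 + u{\left(K{\left(-5 \right)} \right)} E{\left(7 \right)} = -13 - 7^{2} = -13 - 49 = -62$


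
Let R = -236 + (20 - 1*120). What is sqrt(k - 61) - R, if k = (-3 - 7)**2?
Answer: 336 + sqrt(39) ≈ 342.25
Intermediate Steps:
k = 100 (k = (-10)**2 = 100)
R = -336 (R = -236 + (20 - 120) = -236 - 100 = -336)
sqrt(k - 61) - R = sqrt(100 - 61) - 1*(-336) = sqrt(39) + 336 = 336 + sqrt(39)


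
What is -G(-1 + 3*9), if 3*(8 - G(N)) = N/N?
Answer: -23/3 ≈ -7.6667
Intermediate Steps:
G(N) = 23/3 (G(N) = 8 - N/(3*N) = 8 - ⅓*1 = 8 - ⅓ = 23/3)
-G(-1 + 3*9) = -1*23/3 = -23/3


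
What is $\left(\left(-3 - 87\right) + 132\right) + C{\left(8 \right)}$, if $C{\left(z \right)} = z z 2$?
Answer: $170$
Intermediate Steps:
$C{\left(z \right)} = 2 z^{2}$ ($C{\left(z \right)} = z^{2} \cdot 2 = 2 z^{2}$)
$\left(\left(-3 - 87\right) + 132\right) + C{\left(8 \right)} = \left(\left(-3 - 87\right) + 132\right) + 2 \cdot 8^{2} = \left(-90 + 132\right) + 2 \cdot 64 = 42 + 128 = 170$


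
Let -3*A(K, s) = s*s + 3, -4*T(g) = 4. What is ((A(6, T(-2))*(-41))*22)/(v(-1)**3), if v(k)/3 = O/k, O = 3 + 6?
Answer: -3608/59049 ≈ -0.061102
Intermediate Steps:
T(g) = -1 (T(g) = -1/4*4 = -1)
O = 9
v(k) = 27/k (v(k) = 3*(9/k) = 27/k)
A(K, s) = -1 - s**2/3 (A(K, s) = -(s*s + 3)/3 = -(s**2 + 3)/3 = -(3 + s**2)/3 = -1 - s**2/3)
((A(6, T(-2))*(-41))*22)/(v(-1)**3) = (((-1 - 1/3*(-1)**2)*(-41))*22)/((27/(-1))**3) = (((-1 - 1/3*1)*(-41))*22)/((27*(-1))**3) = (((-1 - 1/3)*(-41))*22)/((-27)**3) = (-4/3*(-41)*22)/(-19683) = ((164/3)*22)*(-1/19683) = (3608/3)*(-1/19683) = -3608/59049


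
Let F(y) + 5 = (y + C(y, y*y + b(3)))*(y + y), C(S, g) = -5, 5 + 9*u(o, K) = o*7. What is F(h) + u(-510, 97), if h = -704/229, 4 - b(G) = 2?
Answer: -166405892/471969 ≈ -352.58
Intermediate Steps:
u(o, K) = -5/9 + 7*o/9 (u(o, K) = -5/9 + (o*7)/9 = -5/9 + (7*o)/9 = -5/9 + 7*o/9)
b(G) = 2 (b(G) = 4 - 1*2 = 4 - 2 = 2)
h = -704/229 (h = -704*1/229 = -704/229 ≈ -3.0742)
F(y) = -5 + 2*y*(-5 + y) (F(y) = -5 + (y - 5)*(y + y) = -5 + (-5 + y)*(2*y) = -5 + 2*y*(-5 + y))
F(h) + u(-510, 97) = (-5 - 10*(-704/229) + 2*(-704/229)**2) + (-5/9 + (7/9)*(-510)) = (-5 + 7040/229 + 2*(495616/52441)) + (-5/9 - 1190/3) = (-5 + 7040/229 + 991232/52441) - 3575/9 = 2341187/52441 - 3575/9 = -166405892/471969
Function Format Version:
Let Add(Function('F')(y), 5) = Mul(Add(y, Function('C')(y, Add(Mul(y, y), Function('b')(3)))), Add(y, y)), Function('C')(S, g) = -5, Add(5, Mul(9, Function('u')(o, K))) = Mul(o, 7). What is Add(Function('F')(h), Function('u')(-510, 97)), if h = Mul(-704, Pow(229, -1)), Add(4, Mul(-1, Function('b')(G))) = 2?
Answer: Rational(-166405892, 471969) ≈ -352.58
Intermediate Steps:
Function('u')(o, K) = Add(Rational(-5, 9), Mul(Rational(7, 9), o)) (Function('u')(o, K) = Add(Rational(-5, 9), Mul(Rational(1, 9), Mul(o, 7))) = Add(Rational(-5, 9), Mul(Rational(1, 9), Mul(7, o))) = Add(Rational(-5, 9), Mul(Rational(7, 9), o)))
Function('b')(G) = 2 (Function('b')(G) = Add(4, Mul(-1, 2)) = Add(4, -2) = 2)
h = Rational(-704, 229) (h = Mul(-704, Rational(1, 229)) = Rational(-704, 229) ≈ -3.0742)
Function('F')(y) = Add(-5, Mul(2, y, Add(-5, y))) (Function('F')(y) = Add(-5, Mul(Add(y, -5), Add(y, y))) = Add(-5, Mul(Add(-5, y), Mul(2, y))) = Add(-5, Mul(2, y, Add(-5, y))))
Add(Function('F')(h), Function('u')(-510, 97)) = Add(Add(-5, Mul(-10, Rational(-704, 229)), Mul(2, Pow(Rational(-704, 229), 2))), Add(Rational(-5, 9), Mul(Rational(7, 9), -510))) = Add(Add(-5, Rational(7040, 229), Mul(2, Rational(495616, 52441))), Add(Rational(-5, 9), Rational(-1190, 3))) = Add(Add(-5, Rational(7040, 229), Rational(991232, 52441)), Rational(-3575, 9)) = Add(Rational(2341187, 52441), Rational(-3575, 9)) = Rational(-166405892, 471969)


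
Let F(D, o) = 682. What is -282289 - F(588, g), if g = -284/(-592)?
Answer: -282971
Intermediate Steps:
g = 71/148 (g = -284*(-1/592) = 71/148 ≈ 0.47973)
-282289 - F(588, g) = -282289 - 1*682 = -282289 - 682 = -282971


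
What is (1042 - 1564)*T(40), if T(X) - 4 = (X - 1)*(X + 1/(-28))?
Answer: -11419533/14 ≈ -8.1568e+5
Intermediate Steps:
T(X) = 4 + (-1 + X)*(-1/28 + X) (T(X) = 4 + (X - 1)*(X + 1/(-28)) = 4 + (-1 + X)*(X - 1/28) = 4 + (-1 + X)*(-1/28 + X))
(1042 - 1564)*T(40) = (1042 - 1564)*(113/28 + 40**2 - 29/28*40) = -522*(113/28 + 1600 - 290/7) = -522*43753/28 = -11419533/14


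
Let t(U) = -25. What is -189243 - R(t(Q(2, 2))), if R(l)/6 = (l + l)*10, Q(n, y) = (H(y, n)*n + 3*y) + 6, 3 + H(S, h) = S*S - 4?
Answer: -186243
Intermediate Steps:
H(S, h) = -7 + S² (H(S, h) = -3 + (S*S - 4) = -3 + (S² - 4) = -3 + (-4 + S²) = -7 + S²)
Q(n, y) = 6 + 3*y + n*(-7 + y²) (Q(n, y) = ((-7 + y²)*n + 3*y) + 6 = (n*(-7 + y²) + 3*y) + 6 = (3*y + n*(-7 + y²)) + 6 = 6 + 3*y + n*(-7 + y²))
R(l) = 120*l (R(l) = 6*((l + l)*10) = 6*((2*l)*10) = 6*(20*l) = 120*l)
-189243 - R(t(Q(2, 2))) = -189243 - 120*(-25) = -189243 - 1*(-3000) = -189243 + 3000 = -186243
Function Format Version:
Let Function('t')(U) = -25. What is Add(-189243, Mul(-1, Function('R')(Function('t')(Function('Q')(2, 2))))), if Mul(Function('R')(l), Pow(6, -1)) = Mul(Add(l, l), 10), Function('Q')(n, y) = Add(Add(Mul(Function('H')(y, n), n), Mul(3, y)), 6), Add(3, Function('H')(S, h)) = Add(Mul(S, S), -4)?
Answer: -186243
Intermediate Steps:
Function('H')(S, h) = Add(-7, Pow(S, 2)) (Function('H')(S, h) = Add(-3, Add(Mul(S, S), -4)) = Add(-3, Add(Pow(S, 2), -4)) = Add(-3, Add(-4, Pow(S, 2))) = Add(-7, Pow(S, 2)))
Function('Q')(n, y) = Add(6, Mul(3, y), Mul(n, Add(-7, Pow(y, 2)))) (Function('Q')(n, y) = Add(Add(Mul(Add(-7, Pow(y, 2)), n), Mul(3, y)), 6) = Add(Add(Mul(n, Add(-7, Pow(y, 2))), Mul(3, y)), 6) = Add(Add(Mul(3, y), Mul(n, Add(-7, Pow(y, 2)))), 6) = Add(6, Mul(3, y), Mul(n, Add(-7, Pow(y, 2)))))
Function('R')(l) = Mul(120, l) (Function('R')(l) = Mul(6, Mul(Add(l, l), 10)) = Mul(6, Mul(Mul(2, l), 10)) = Mul(6, Mul(20, l)) = Mul(120, l))
Add(-189243, Mul(-1, Function('R')(Function('t')(Function('Q')(2, 2))))) = Add(-189243, Mul(-1, Mul(120, -25))) = Add(-189243, Mul(-1, -3000)) = Add(-189243, 3000) = -186243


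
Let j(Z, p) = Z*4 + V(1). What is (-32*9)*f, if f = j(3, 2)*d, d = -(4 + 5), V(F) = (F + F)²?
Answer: 41472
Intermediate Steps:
V(F) = 4*F² (V(F) = (2*F)² = 4*F²)
j(Z, p) = 4 + 4*Z (j(Z, p) = Z*4 + 4*1² = 4*Z + 4*1 = 4*Z + 4 = 4 + 4*Z)
d = -9 (d = -1*9 = -9)
f = -144 (f = (4 + 4*3)*(-9) = (4 + 12)*(-9) = 16*(-9) = -144)
(-32*9)*f = -32*9*(-144) = -288*(-144) = 41472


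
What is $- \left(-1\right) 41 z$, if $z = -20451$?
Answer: $-838491$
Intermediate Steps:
$- \left(-1\right) 41 z = - \left(-1\right) 41 \left(-20451\right) = \left(-1\right) \left(-41\right) \left(-20451\right) = 41 \left(-20451\right) = -838491$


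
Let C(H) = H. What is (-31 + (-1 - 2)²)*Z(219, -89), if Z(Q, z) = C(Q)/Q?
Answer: -22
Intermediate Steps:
Z(Q, z) = 1 (Z(Q, z) = Q/Q = 1)
(-31 + (-1 - 2)²)*Z(219, -89) = (-31 + (-1 - 2)²)*1 = (-31 + (-3)²)*1 = (-31 + 9)*1 = -22*1 = -22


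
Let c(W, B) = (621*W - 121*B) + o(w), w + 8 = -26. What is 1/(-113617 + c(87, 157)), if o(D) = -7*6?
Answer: -1/78629 ≈ -1.2718e-5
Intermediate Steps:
w = -34 (w = -8 - 26 = -34)
o(D) = -42
c(W, B) = -42 - 121*B + 621*W (c(W, B) = (621*W - 121*B) - 42 = (-121*B + 621*W) - 42 = -42 - 121*B + 621*W)
1/(-113617 + c(87, 157)) = 1/(-113617 + (-42 - 121*157 + 621*87)) = 1/(-113617 + (-42 - 18997 + 54027)) = 1/(-113617 + 34988) = 1/(-78629) = -1/78629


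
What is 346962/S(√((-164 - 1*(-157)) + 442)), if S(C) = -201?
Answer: -115654/67 ≈ -1726.2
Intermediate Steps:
346962/S(√((-164 - 1*(-157)) + 442)) = 346962/(-201) = 346962*(-1/201) = -115654/67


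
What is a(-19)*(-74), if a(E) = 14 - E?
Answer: -2442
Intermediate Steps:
a(-19)*(-74) = (14 - 1*(-19))*(-74) = (14 + 19)*(-74) = 33*(-74) = -2442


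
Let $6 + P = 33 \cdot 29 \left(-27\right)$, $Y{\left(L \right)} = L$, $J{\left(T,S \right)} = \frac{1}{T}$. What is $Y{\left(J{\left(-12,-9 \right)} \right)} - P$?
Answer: $\frac{310139}{12} \approx 25845.0$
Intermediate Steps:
$P = -25845$ ($P = -6 + 33 \cdot 29 \left(-27\right) = -6 + 957 \left(-27\right) = -6 - 25839 = -25845$)
$Y{\left(J{\left(-12,-9 \right)} \right)} - P = \frac{1}{-12} - -25845 = - \frac{1}{12} + 25845 = \frac{310139}{12}$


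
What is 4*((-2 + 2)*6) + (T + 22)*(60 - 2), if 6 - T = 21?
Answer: 406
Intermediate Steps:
T = -15 (T = 6 - 1*21 = 6 - 21 = -15)
4*((-2 + 2)*6) + (T + 22)*(60 - 2) = 4*((-2 + 2)*6) + (-15 + 22)*(60 - 2) = 4*(0*6) + 7*58 = 4*0 + 406 = 0 + 406 = 406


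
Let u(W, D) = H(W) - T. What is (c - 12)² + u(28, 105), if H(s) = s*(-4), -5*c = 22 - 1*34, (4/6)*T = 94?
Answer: -4021/25 ≈ -160.84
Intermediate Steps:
T = 141 (T = (3/2)*94 = 141)
c = 12/5 (c = -(22 - 1*34)/5 = -(22 - 34)/5 = -⅕*(-12) = 12/5 ≈ 2.4000)
H(s) = -4*s
u(W, D) = -141 - 4*W (u(W, D) = -4*W - 1*141 = -4*W - 141 = -141 - 4*W)
(c - 12)² + u(28, 105) = (12/5 - 12)² + (-141 - 4*28) = (-48/5)² + (-141 - 112) = 2304/25 - 253 = -4021/25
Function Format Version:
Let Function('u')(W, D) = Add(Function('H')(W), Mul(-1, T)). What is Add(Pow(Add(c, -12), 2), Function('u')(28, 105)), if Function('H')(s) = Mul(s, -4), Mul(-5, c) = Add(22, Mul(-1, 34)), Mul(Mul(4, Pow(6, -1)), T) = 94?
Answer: Rational(-4021, 25) ≈ -160.84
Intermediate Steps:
T = 141 (T = Mul(Rational(3, 2), 94) = 141)
c = Rational(12, 5) (c = Mul(Rational(-1, 5), Add(22, Mul(-1, 34))) = Mul(Rational(-1, 5), Add(22, -34)) = Mul(Rational(-1, 5), -12) = Rational(12, 5) ≈ 2.4000)
Function('H')(s) = Mul(-4, s)
Function('u')(W, D) = Add(-141, Mul(-4, W)) (Function('u')(W, D) = Add(Mul(-4, W), Mul(-1, 141)) = Add(Mul(-4, W), -141) = Add(-141, Mul(-4, W)))
Add(Pow(Add(c, -12), 2), Function('u')(28, 105)) = Add(Pow(Add(Rational(12, 5), -12), 2), Add(-141, Mul(-4, 28))) = Add(Pow(Rational(-48, 5), 2), Add(-141, -112)) = Add(Rational(2304, 25), -253) = Rational(-4021, 25)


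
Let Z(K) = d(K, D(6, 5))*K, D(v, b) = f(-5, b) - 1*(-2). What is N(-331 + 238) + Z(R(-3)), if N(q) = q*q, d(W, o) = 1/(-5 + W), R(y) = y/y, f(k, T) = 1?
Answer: 34595/4 ≈ 8648.8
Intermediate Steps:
R(y) = 1
D(v, b) = 3 (D(v, b) = 1 - 1*(-2) = 1 + 2 = 3)
N(q) = q²
Z(K) = K/(-5 + K)
N(-331 + 238) + Z(R(-3)) = (-331 + 238)² + 1/(-5 + 1) = (-93)² + 1/(-4) = 8649 + 1*(-¼) = 8649 - ¼ = 34595/4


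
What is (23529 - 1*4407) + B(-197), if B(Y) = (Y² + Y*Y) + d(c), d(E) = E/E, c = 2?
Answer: 96741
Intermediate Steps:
d(E) = 1
B(Y) = 1 + 2*Y² (B(Y) = (Y² + Y*Y) + 1 = (Y² + Y²) + 1 = 2*Y² + 1 = 1 + 2*Y²)
(23529 - 1*4407) + B(-197) = (23529 - 1*4407) + (1 + 2*(-197)²) = (23529 - 4407) + (1 + 2*38809) = 19122 + (1 + 77618) = 19122 + 77619 = 96741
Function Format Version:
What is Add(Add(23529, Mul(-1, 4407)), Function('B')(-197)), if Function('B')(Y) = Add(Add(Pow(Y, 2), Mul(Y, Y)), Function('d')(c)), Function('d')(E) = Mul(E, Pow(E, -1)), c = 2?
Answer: 96741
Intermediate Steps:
Function('d')(E) = 1
Function('B')(Y) = Add(1, Mul(2, Pow(Y, 2))) (Function('B')(Y) = Add(Add(Pow(Y, 2), Mul(Y, Y)), 1) = Add(Add(Pow(Y, 2), Pow(Y, 2)), 1) = Add(Mul(2, Pow(Y, 2)), 1) = Add(1, Mul(2, Pow(Y, 2))))
Add(Add(23529, Mul(-1, 4407)), Function('B')(-197)) = Add(Add(23529, Mul(-1, 4407)), Add(1, Mul(2, Pow(-197, 2)))) = Add(Add(23529, -4407), Add(1, Mul(2, 38809))) = Add(19122, Add(1, 77618)) = Add(19122, 77619) = 96741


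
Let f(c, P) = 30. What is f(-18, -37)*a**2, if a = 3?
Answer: 270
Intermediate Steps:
f(-18, -37)*a**2 = 30*3**2 = 30*9 = 270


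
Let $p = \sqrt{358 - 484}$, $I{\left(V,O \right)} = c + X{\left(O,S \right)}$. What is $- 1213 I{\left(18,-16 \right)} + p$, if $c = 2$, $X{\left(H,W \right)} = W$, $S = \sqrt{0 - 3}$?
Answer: $-2426 - 1213 i \sqrt{3} + 3 i \sqrt{14} \approx -2426.0 - 2089.8 i$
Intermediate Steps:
$S = i \sqrt{3}$ ($S = \sqrt{-3} = i \sqrt{3} \approx 1.732 i$)
$I{\left(V,O \right)} = 2 + i \sqrt{3}$
$p = 3 i \sqrt{14}$ ($p = \sqrt{-126} = 3 i \sqrt{14} \approx 11.225 i$)
$- 1213 I{\left(18,-16 \right)} + p = - 1213 \left(2 + i \sqrt{3}\right) + 3 i \sqrt{14} = \left(-2426 - 1213 i \sqrt{3}\right) + 3 i \sqrt{14} = -2426 - 1213 i \sqrt{3} + 3 i \sqrt{14}$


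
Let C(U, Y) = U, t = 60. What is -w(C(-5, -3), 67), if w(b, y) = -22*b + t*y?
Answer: -4130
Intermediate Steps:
w(b, y) = -22*b + 60*y
-w(C(-5, -3), 67) = -(-22*(-5) + 60*67) = -(110 + 4020) = -1*4130 = -4130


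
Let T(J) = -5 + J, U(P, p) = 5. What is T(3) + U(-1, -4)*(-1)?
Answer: -7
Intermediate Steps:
T(3) + U(-1, -4)*(-1) = (-5 + 3) + 5*(-1) = -2 - 5 = -7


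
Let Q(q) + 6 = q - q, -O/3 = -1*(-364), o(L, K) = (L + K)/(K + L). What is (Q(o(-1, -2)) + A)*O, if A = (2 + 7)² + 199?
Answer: -299208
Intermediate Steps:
o(L, K) = 1 (o(L, K) = (K + L)/(K + L) = 1)
O = -1092 (O = -(-3)*(-364) = -3*364 = -1092)
Q(q) = -6 (Q(q) = -6 + (q - q) = -6 + 0 = -6)
A = 280 (A = 9² + 199 = 81 + 199 = 280)
(Q(o(-1, -2)) + A)*O = (-6 + 280)*(-1092) = 274*(-1092) = -299208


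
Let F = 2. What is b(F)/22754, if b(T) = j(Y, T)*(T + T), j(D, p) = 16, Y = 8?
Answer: 32/11377 ≈ 0.0028127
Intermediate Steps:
b(T) = 32*T (b(T) = 16*(T + T) = 16*(2*T) = 32*T)
b(F)/22754 = (32*2)/22754 = 64*(1/22754) = 32/11377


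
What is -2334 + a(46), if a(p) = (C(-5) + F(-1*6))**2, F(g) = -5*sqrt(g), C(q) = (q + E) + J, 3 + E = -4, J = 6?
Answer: -2448 + 60*I*sqrt(6) ≈ -2448.0 + 146.97*I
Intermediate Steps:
E = -7 (E = -3 - 4 = -7)
C(q) = -1 + q (C(q) = (q - 7) + 6 = (-7 + q) + 6 = -1 + q)
a(p) = (-6 - 5*I*sqrt(6))**2 (a(p) = ((-1 - 5) - 5*I*sqrt(6))**2 = (-6 - 5*I*sqrt(6))**2)
-2334 + a(46) = -2334 + (-114 + 60*I*sqrt(6)) = -2448 + 60*I*sqrt(6)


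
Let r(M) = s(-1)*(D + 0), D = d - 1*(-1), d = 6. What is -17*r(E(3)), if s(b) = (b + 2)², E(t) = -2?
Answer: -119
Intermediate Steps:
s(b) = (2 + b)²
D = 7 (D = 6 - 1*(-1) = 6 + 1 = 7)
r(M) = 7 (r(M) = (2 - 1)²*(7 + 0) = 1²*7 = 1*7 = 7)
-17*r(E(3)) = -17*7 = -119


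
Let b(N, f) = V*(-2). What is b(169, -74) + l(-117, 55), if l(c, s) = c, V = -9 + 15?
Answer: -129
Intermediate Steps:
V = 6
b(N, f) = -12 (b(N, f) = 6*(-2) = -12)
b(169, -74) + l(-117, 55) = -12 - 117 = -129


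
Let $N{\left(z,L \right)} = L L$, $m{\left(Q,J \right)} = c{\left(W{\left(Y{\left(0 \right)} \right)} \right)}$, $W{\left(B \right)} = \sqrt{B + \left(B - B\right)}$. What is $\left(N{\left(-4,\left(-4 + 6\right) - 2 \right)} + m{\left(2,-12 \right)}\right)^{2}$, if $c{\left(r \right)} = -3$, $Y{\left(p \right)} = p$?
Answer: $9$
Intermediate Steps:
$W{\left(B \right)} = \sqrt{B}$ ($W{\left(B \right)} = \sqrt{B + 0} = \sqrt{B}$)
$m{\left(Q,J \right)} = -3$
$N{\left(z,L \right)} = L^{2}$
$\left(N{\left(-4,\left(-4 + 6\right) - 2 \right)} + m{\left(2,-12 \right)}\right)^{2} = \left(\left(\left(-4 + 6\right) - 2\right)^{2} - 3\right)^{2} = \left(\left(2 - 2\right)^{2} - 3\right)^{2} = \left(0^{2} - 3\right)^{2} = \left(0 - 3\right)^{2} = \left(-3\right)^{2} = 9$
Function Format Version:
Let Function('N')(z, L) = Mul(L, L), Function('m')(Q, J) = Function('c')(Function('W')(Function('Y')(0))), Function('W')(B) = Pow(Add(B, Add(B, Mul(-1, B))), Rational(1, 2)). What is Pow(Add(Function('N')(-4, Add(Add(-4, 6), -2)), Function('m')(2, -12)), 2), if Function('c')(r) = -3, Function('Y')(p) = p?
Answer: 9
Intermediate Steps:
Function('W')(B) = Pow(B, Rational(1, 2)) (Function('W')(B) = Pow(Add(B, 0), Rational(1, 2)) = Pow(B, Rational(1, 2)))
Function('m')(Q, J) = -3
Function('N')(z, L) = Pow(L, 2)
Pow(Add(Function('N')(-4, Add(Add(-4, 6), -2)), Function('m')(2, -12)), 2) = Pow(Add(Pow(Add(Add(-4, 6), -2), 2), -3), 2) = Pow(Add(Pow(Add(2, -2), 2), -3), 2) = Pow(Add(Pow(0, 2), -3), 2) = Pow(Add(0, -3), 2) = Pow(-3, 2) = 9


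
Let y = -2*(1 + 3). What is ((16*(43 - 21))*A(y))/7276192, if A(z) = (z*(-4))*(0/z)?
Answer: 0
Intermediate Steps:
y = -8 (y = -2*4 = -8)
A(z) = 0 (A(z) = -4*z*0 = 0)
((16*(43 - 21))*A(y))/7276192 = ((16*(43 - 21))*0)/7276192 = ((16*22)*0)*(1/7276192) = (352*0)*(1/7276192) = 0*(1/7276192) = 0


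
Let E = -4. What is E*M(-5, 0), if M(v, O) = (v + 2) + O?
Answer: 12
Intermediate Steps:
M(v, O) = 2 + O + v (M(v, O) = (2 + v) + O = 2 + O + v)
E*M(-5, 0) = -4*(2 + 0 - 5) = -4*(-3) = 12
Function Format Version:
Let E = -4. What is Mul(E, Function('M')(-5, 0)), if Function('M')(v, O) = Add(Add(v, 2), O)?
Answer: 12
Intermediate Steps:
Function('M')(v, O) = Add(2, O, v) (Function('M')(v, O) = Add(Add(2, v), O) = Add(2, O, v))
Mul(E, Function('M')(-5, 0)) = Mul(-4, Add(2, 0, -5)) = Mul(-4, -3) = 12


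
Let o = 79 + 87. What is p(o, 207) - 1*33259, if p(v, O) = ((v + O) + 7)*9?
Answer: -29839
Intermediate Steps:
o = 166
p(v, O) = 63 + 9*O + 9*v (p(v, O) = ((O + v) + 7)*9 = (7 + O + v)*9 = 63 + 9*O + 9*v)
p(o, 207) - 1*33259 = (63 + 9*207 + 9*166) - 1*33259 = (63 + 1863 + 1494) - 33259 = 3420 - 33259 = -29839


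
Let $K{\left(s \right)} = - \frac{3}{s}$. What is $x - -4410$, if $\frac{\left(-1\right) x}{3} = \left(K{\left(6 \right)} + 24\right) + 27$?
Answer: $\frac{8517}{2} \approx 4258.5$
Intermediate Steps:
$x = - \frac{303}{2}$ ($x = - 3 \left(\left(- \frac{3}{6} + 24\right) + 27\right) = - 3 \left(\left(\left(-3\right) \frac{1}{6} + 24\right) + 27\right) = - 3 \left(\left(- \frac{1}{2} + 24\right) + 27\right) = - 3 \left(\frac{47}{2} + 27\right) = \left(-3\right) \frac{101}{2} = - \frac{303}{2} \approx -151.5$)
$x - -4410 = - \frac{303}{2} - -4410 = - \frac{303}{2} + 4410 = \frac{8517}{2}$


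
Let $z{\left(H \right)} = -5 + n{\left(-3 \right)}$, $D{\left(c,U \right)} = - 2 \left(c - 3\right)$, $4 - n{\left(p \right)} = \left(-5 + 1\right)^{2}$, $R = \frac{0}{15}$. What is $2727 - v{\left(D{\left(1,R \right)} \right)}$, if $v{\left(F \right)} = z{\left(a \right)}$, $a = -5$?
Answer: $2744$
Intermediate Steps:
$R = 0$ ($R = 0 \cdot \frac{1}{15} = 0$)
$n{\left(p \right)} = -12$ ($n{\left(p \right)} = 4 - \left(-5 + 1\right)^{2} = 4 - \left(-4\right)^{2} = 4 - 16 = -12$)
$D{\left(c,U \right)} = 6 - 2 c$ ($D{\left(c,U \right)} = - 2 \left(-3 + c\right) = 6 - 2 c$)
$z{\left(H \right)} = -17$ ($z{\left(H \right)} = -5 - 12 = -17$)
$v{\left(F \right)} = -17$
$2727 - v{\left(D{\left(1,R \right)} \right)} = 2727 - -17 = 2727 + 17 = 2744$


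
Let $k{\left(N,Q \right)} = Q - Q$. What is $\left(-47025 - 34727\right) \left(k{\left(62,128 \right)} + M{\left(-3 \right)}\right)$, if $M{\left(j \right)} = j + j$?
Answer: $490512$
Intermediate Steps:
$k{\left(N,Q \right)} = 0$
$M{\left(j \right)} = 2 j$
$\left(-47025 - 34727\right) \left(k{\left(62,128 \right)} + M{\left(-3 \right)}\right) = \left(-47025 - 34727\right) \left(0 + 2 \left(-3\right)\right) = - 81752 \left(0 - 6\right) = \left(-81752\right) \left(-6\right) = 490512$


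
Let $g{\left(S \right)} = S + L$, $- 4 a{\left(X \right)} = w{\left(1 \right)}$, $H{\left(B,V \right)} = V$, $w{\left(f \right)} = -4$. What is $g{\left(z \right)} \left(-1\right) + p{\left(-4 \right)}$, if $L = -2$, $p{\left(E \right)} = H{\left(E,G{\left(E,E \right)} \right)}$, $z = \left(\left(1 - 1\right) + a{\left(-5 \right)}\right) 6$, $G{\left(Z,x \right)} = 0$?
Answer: $-4$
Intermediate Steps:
$a{\left(X \right)} = 1$ ($a{\left(X \right)} = \left(- \frac{1}{4}\right) \left(-4\right) = 1$)
$z = 6$ ($z = \left(\left(1 - 1\right) + 1\right) 6 = \left(0 + 1\right) 6 = 1 \cdot 6 = 6$)
$p{\left(E \right)} = 0$
$g{\left(S \right)} = -2 + S$ ($g{\left(S \right)} = S - 2 = -2 + S$)
$g{\left(z \right)} \left(-1\right) + p{\left(-4 \right)} = \left(-2 + 6\right) \left(-1\right) + 0 = 4 \left(-1\right) + 0 = -4 + 0 = -4$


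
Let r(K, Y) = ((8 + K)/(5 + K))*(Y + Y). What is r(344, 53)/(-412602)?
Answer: -18656/71999049 ≈ -0.00025911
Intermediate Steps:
r(K, Y) = 2*Y*(8 + K)/(5 + K) (r(K, Y) = ((8 + K)/(5 + K))*(2*Y) = 2*Y*(8 + K)/(5 + K))
r(344, 53)/(-412602) = (2*53*(8 + 344)/(5 + 344))/(-412602) = (2*53*352/349)*(-1/412602) = (2*53*(1/349)*352)*(-1/412602) = (37312/349)*(-1/412602) = -18656/71999049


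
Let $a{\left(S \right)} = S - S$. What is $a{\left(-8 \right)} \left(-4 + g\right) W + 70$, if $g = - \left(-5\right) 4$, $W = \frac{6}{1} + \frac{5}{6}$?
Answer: $70$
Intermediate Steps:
$a{\left(S \right)} = 0$
$W = \frac{41}{6}$ ($W = 6 \cdot 1 + 5 \cdot \frac{1}{6} = 6 + \frac{5}{6} = \frac{41}{6} \approx 6.8333$)
$g = 20$ ($g = \left(-1\right) \left(-20\right) = 20$)
$a{\left(-8 \right)} \left(-4 + g\right) W + 70 = 0 \left(-4 + 20\right) \frac{41}{6} + 70 = 0 \cdot 16 \cdot \frac{41}{6} + 70 = 0 \cdot \frac{328}{3} + 70 = 0 + 70 = 70$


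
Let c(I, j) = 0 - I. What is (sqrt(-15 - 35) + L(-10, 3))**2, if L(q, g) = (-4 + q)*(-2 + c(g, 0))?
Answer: 4850 + 700*I*sqrt(2) ≈ 4850.0 + 989.95*I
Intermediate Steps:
c(I, j) = -I
L(q, g) = (-4 + q)*(-2 - g)
(sqrt(-15 - 35) + L(-10, 3))**2 = (sqrt(-15 - 35) + (8 - 2*(-10) + 4*3 - 1*3*(-10)))**2 = (sqrt(-50) + (8 + 20 + 12 + 30))**2 = (5*I*sqrt(2) + 70)**2 = (70 + 5*I*sqrt(2))**2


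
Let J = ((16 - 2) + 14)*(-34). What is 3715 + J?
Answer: 2763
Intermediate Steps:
J = -952 (J = (14 + 14)*(-34) = 28*(-34) = -952)
3715 + J = 3715 - 952 = 2763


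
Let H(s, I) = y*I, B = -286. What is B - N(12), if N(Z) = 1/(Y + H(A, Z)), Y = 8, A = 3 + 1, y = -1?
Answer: -1143/4 ≈ -285.75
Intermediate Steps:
A = 4
H(s, I) = -I
N(Z) = 1/(8 - Z)
B - N(12) = -286 - 1/(8 - 1*12) = -286 - 1/(8 - 12) = -286 - 1/(-4) = -286 - 1*(-¼) = -286 + ¼ = -1143/4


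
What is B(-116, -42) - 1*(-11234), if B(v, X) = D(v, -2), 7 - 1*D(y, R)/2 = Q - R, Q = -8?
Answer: 11260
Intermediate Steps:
D(y, R) = 30 + 2*R (D(y, R) = 14 - 2*(-8 - R) = 14 + (16 + 2*R) = 30 + 2*R)
B(v, X) = 26 (B(v, X) = 30 + 2*(-2) = 30 - 4 = 26)
B(-116, -42) - 1*(-11234) = 26 - 1*(-11234) = 26 + 11234 = 11260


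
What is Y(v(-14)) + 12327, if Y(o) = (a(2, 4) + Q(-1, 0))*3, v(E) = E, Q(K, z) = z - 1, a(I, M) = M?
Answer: 12336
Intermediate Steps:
Q(K, z) = -1 + z
Y(o) = 9 (Y(o) = (4 + (-1 + 0))*3 = (4 - 1)*3 = 3*3 = 9)
Y(v(-14)) + 12327 = 9 + 12327 = 12336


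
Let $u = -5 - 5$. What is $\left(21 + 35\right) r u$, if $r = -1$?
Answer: $560$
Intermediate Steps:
$u = -10$ ($u = -5 - 5 = -10$)
$\left(21 + 35\right) r u = \left(21 + 35\right) \left(\left(-1\right) \left(-10\right)\right) = 56 \cdot 10 = 560$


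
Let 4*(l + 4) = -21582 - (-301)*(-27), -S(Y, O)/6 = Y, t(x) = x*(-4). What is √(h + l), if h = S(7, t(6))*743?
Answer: I*√154549/2 ≈ 196.56*I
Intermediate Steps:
t(x) = -4*x
S(Y, O) = -6*Y
h = -31206 (h = -6*7*743 = -42*743 = -31206)
l = -29725/4 (l = -4 + (-21582 - (-301)*(-27))/4 = -4 + (-21582 - 1*8127)/4 = -4 + (-21582 - 8127)/4 = -4 + (¼)*(-29709) = -4 - 29709/4 = -29725/4 ≈ -7431.3)
√(h + l) = √(-31206 - 29725/4) = √(-154549/4) = I*√154549/2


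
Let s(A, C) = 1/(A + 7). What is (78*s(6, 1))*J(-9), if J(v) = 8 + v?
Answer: -6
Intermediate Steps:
s(A, C) = 1/(7 + A)
(78*s(6, 1))*J(-9) = (78/(7 + 6))*(8 - 9) = (78/13)*(-1) = (78*(1/13))*(-1) = 6*(-1) = -6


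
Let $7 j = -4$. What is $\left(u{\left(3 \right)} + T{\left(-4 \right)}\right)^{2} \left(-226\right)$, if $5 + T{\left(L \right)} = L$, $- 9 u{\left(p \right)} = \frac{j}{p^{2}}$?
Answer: $- \frac{5875955026}{321489} \approx -18277.0$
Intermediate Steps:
$j = - \frac{4}{7}$ ($j = \frac{1}{7} \left(-4\right) = - \frac{4}{7} \approx -0.57143$)
$u{\left(p \right)} = \frac{4}{63 p^{2}}$ ($u{\left(p \right)} = - \frac{\left(- \frac{4}{7}\right) \frac{1}{p^{2}}}{9} = \frac{4}{63 p^{2}}$)
$T{\left(L \right)} = -5 + L$
$\left(u{\left(3 \right)} + T{\left(-4 \right)}\right)^{2} \left(-226\right) = \left(\frac{4}{63 \cdot 9} - 9\right)^{2} \left(-226\right) = \left(\frac{4}{63} \cdot \frac{1}{9} - 9\right)^{2} \left(-226\right) = \left(\frac{4}{567} - 9\right)^{2} \left(-226\right) = \left(- \frac{5099}{567}\right)^{2} \left(-226\right) = \frac{25999801}{321489} \left(-226\right) = - \frac{5875955026}{321489}$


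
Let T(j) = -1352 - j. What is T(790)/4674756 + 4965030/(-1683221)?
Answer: -3868984873677/1311441244846 ≈ -2.9502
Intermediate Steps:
T(790)/4674756 + 4965030/(-1683221) = (-1352 - 1*790)/4674756 + 4965030/(-1683221) = (-1352 - 790)*(1/4674756) + 4965030*(-1/1683221) = -2142*1/4674756 - 4965030/1683221 = -357/779126 - 4965030/1683221 = -3868984873677/1311441244846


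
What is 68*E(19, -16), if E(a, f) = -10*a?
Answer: -12920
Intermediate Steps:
68*E(19, -16) = 68*(-10*19) = 68*(-190) = -12920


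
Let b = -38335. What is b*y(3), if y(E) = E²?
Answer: -345015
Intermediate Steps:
b*y(3) = -38335*3² = -38335*9 = -345015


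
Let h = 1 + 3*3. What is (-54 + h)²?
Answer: 1936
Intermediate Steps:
h = 10 (h = 1 + 9 = 10)
(-54 + h)² = (-54 + 10)² = (-44)² = 1936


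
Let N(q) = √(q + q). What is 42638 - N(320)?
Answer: 42638 - 8*√10 ≈ 42613.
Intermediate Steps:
N(q) = √2*√q (N(q) = √(2*q) = √2*√q)
42638 - N(320) = 42638 - √2*√320 = 42638 - √2*8*√5 = 42638 - 8*√10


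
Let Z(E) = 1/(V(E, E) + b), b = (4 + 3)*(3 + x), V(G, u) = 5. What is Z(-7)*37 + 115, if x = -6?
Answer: 1803/16 ≈ 112.69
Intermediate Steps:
b = -21 (b = (4 + 3)*(3 - 6) = 7*(-3) = -21)
Z(E) = -1/16 (Z(E) = 1/(5 - 21) = 1/(-16) = -1/16)
Z(-7)*37 + 115 = -1/16*37 + 115 = -37/16 + 115 = 1803/16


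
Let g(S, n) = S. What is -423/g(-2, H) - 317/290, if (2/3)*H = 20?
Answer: 30509/145 ≈ 210.41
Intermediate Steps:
H = 30 (H = (3/2)*20 = 30)
-423/g(-2, H) - 317/290 = -423/(-2) - 317/290 = -423*(-½) - 317*1/290 = 423/2 - 317/290 = 30509/145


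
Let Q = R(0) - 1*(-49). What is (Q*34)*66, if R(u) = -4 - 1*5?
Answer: 89760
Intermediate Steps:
R(u) = -9 (R(u) = -4 - 5 = -9)
Q = 40 (Q = -9 - 1*(-49) = -9 + 49 = 40)
(Q*34)*66 = (40*34)*66 = 1360*66 = 89760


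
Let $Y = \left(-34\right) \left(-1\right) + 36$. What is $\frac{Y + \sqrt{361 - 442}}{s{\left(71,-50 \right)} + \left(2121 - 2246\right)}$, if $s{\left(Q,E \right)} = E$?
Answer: $- \frac{2}{5} - \frac{9 i}{175} \approx -0.4 - 0.051429 i$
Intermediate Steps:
$Y = 70$ ($Y = 34 + 36 = 70$)
$\frac{Y + \sqrt{361 - 442}}{s{\left(71,-50 \right)} + \left(2121 - 2246\right)} = \frac{70 + \sqrt{361 - 442}}{-50 + \left(2121 - 2246\right)} = \frac{70 + \sqrt{-81}}{-50 + \left(2121 - 2246\right)} = \frac{70 + 9 i}{-50 - 125} = \frac{70 + 9 i}{-175} = \left(70 + 9 i\right) \left(- \frac{1}{175}\right) = - \frac{2}{5} - \frac{9 i}{175}$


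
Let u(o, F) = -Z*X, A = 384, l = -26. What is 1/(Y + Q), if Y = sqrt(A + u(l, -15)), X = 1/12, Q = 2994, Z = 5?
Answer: 35928/107563829 - 2*sqrt(13809)/107563829 ≈ 0.00033183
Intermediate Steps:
X = 1/12 ≈ 0.083333
u(o, F) = -5/12
Y = sqrt(13809)/6 (Y = sqrt(384 - 5/12) = sqrt(4603/12) = sqrt(13809)/6 ≈ 19.585)
1/(Y + Q) = 1/(sqrt(13809)/6 + 2994) = 1/(2994 + sqrt(13809)/6)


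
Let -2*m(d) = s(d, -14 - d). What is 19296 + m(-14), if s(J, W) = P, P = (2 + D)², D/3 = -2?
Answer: 19288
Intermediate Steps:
D = -6 (D = 3*(-2) = -6)
P = 16 (P = (2 - 6)² = (-4)² = 16)
s(J, W) = 16
m(d) = -8 (m(d) = -½*16 = -8)
19296 + m(-14) = 19296 - 8 = 19288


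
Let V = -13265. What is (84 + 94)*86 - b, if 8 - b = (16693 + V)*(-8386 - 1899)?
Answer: -35241680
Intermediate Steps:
b = 35256988 (b = 8 - (16693 - 13265)*(-8386 - 1899) = 8 - 3428*(-10285) = 8 - 1*(-35256980) = 8 + 35256980 = 35256988)
(84 + 94)*86 - b = (84 + 94)*86 - 1*35256988 = 178*86 - 35256988 = 15308 - 35256988 = -35241680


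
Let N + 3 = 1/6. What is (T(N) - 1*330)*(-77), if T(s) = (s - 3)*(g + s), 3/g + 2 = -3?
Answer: 859243/36 ≈ 23868.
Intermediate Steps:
g = -3/5 (g = 3/(-2 - 3) = 3/(-5) = 3*(-1/5) = -3/5 ≈ -0.60000)
N = -17/6 (N = -3 + 1/6 = -17/6 ≈ -2.8333)
T(s) = (-3 + s)*(-3/5 + s) (T(s) = (s - 3)*(-3/5 + s) = (-3 + s)*(-3/5 + s))
(T(N) - 1*330)*(-77) = ((9/5 + (-17/6)**2 - 18/5*(-17/6)) - 1*330)*(-77) = ((9/5 + 289/36 + 51/5) - 330)*(-77) = (721/36 - 330)*(-77) = -11159/36*(-77) = 859243/36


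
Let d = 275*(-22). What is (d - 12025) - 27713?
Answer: -45788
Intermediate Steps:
d = -6050
(d - 12025) - 27713 = (-6050 - 12025) - 27713 = -18075 - 27713 = -45788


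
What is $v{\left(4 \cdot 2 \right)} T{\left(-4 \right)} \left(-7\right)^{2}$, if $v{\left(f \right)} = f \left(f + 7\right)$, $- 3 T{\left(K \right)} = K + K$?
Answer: $15680$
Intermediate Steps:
$T{\left(K \right)} = - \frac{2 K}{3}$ ($T{\left(K \right)} = - \frac{K + K}{3} = - \frac{2 K}{3}$)
$v{\left(f \right)} = f \left(7 + f\right)$
$v{\left(4 \cdot 2 \right)} T{\left(-4 \right)} \left(-7\right)^{2} = 4 \cdot 2 \left(7 + 4 \cdot 2\right) \left(\left(- \frac{2}{3}\right) \left(-4\right)\right) \left(-7\right)^{2} = 8 \left(7 + 8\right) \frac{8}{3} \cdot 49 = 8 \cdot 15 \cdot \frac{8}{3} \cdot 49 = 120 \cdot \frac{8}{3} \cdot 49 = 320 \cdot 49 = 15680$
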